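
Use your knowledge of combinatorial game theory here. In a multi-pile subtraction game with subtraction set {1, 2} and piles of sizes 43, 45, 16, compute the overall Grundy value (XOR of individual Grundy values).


Subtraction set: {1, 2}
For this subtraction set, G(n) = n mod 3 (period = max + 1 = 3).
Pile 1 (size 43): G(43) = 43 mod 3 = 1
Pile 2 (size 45): G(45) = 45 mod 3 = 0
Pile 3 (size 16): G(16) = 16 mod 3 = 1
Total Grundy value = XOR of all: 1 XOR 0 XOR 1 = 0

0


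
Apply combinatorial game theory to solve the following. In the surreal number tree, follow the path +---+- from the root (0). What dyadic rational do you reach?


Sign expansion: +---+-
Rule: track bounds (lo, hi), initially (-inf, +inf). On '+', the current value becomes lo and we move to the simplest number in (value, hi): value + 1 if hi = +inf, otherwise the midpoint (value + hi)/2. On '-', the current value becomes hi and we move to value - 1 if lo = -inf, otherwise the midpoint (lo + value)/2.
Start at 0.
Step 1: sign = +, move right. Bounds: (0, +inf). Value = 1
Step 2: sign = -, move left. Bounds: (0, 1). Value = 1/2
Step 3: sign = -, move left. Bounds: (0, 1/2). Value = 1/4
Step 4: sign = -, move left. Bounds: (0, 1/4). Value = 1/8
Step 5: sign = +, move right. Bounds: (1/8, 1/4). Value = 3/16
Step 6: sign = -, move left. Bounds: (1/8, 3/16). Value = 5/32
The surreal number with sign expansion +---+- is 5/32.

5/32


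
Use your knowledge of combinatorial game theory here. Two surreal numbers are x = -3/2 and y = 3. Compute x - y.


x = -3/2, y = 3
Converting to common denominator: 2
x = -3/2, y = 6/2
x - y = -3/2 - 3 = -9/2

-9/2


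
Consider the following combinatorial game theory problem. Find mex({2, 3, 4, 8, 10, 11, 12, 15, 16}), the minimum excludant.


Set = {2, 3, 4, 8, 10, 11, 12, 15, 16}
0 is NOT in the set. This is the mex.
mex = 0

0


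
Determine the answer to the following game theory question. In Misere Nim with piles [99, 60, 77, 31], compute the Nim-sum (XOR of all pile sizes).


We need the XOR (exclusive or) of all pile sizes.
After XOR-ing pile 1 (size 99): 0 XOR 99 = 99
After XOR-ing pile 2 (size 60): 99 XOR 60 = 95
After XOR-ing pile 3 (size 77): 95 XOR 77 = 18
After XOR-ing pile 4 (size 31): 18 XOR 31 = 13
The Nim-value of this position is 13.

13


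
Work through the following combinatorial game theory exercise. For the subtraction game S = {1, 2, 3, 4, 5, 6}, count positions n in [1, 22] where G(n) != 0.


Subtraction set S = {1, 2, 3, 4, 5, 6}, so G(n) = n mod 7.
G(n) = 0 when n is a multiple of 7.
Multiples of 7 in [1, 22]: 3
N-positions (nonzero Grundy) = 22 - 3 = 19

19


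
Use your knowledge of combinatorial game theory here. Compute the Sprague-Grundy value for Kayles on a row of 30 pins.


Kayles: a move removes 1 or 2 adjacent pins from a contiguous row.
Removing pins from a row of k leaves two independent rows (a, b) with a + b = k - 1 (one pin) or a + b = k - 2 (two pins); an end removal gives a = 0.
By Sprague-Grundy, G(k) = mex{ G(a) XOR G(b) } over all these splits. G(0) = 0.
G(1): splits (0,0):0^0=0 -> mex({0}) = 1
G(2): splits (0,1):0^1=1 (0,0):0^0=0 -> mex({0, 1}) = 2
G(3): splits (0,2):0^2=2 (1,1):1^1=0 (0,1):0^1=1 -> mex({0, 1, 2}) = 3
G(4): splits (0,3):0^3=3 (1,2):1^2=3 (0,2):0^2=2 (1,1):1^1=0 -> mex({0, 2, 3}) = 1
G(5): splits (0,4):0^1=1 (1,3):1^3=2 (2,2):2^2=0 (0,3):0^3=3 (1,2):1^2=3 -> mex({0, 1, 2, 3}) = 4
G(6) = mex({0, 1, 2, 4}) = 3
G(7) = mex({0, 1, 3, 4, 5}) = 2
G(8) = mex({0, 2, 3, 5, 6}) = 1
G(9) = mex({0, 1, 2, 3, 6, 7}) = 4
G(10) = mex({0, 1, 3, 4, 5, 7}) = 2
G(11) = mex({0, 1, 2, 3, 4, 5}) = 6
G(12) = mex({0, 1, 2, 3, 5, 6, 7}) = 4
G(13) = mex({0, 2, 3, 4, 6, 7}) = 1
G(14) = mex({0, 1, 4, 5, 6, 7}) = 2
G(15) = mex({0, 1, 2, 3, 4, 5, 6}) = 7
G(16) = mex({0, 2, 3, 5, 6, 7}) = 1
G(17) = mex({0, 1, 2, 3, 5, 6, 7}) = 4
G(18) = mex({0, 1, 2, 4, 5, 6}) = 3
G(19) = mex({0, 1, 3, 4, 5, 7}) = 2
G(20) = mex({0, 2, 3, 4, 5, 6, 7}) = 1
G(21) = mex({0, 1, 2, 3, 5, 6, 7}) = 4
G(22) = mex({0, 1, 2, 3, 4, 5, 7}) = 6
G(23) = mex({0, 1, 2, 3, 4, 5, 6}) = 7
G(24) = mex({0, 1, 2, 3, 5, 6, 7}) = 4
G(25) = mex({0, 2, 3, 4, 6, 7}) = 1
G(26) = mex({0, 1, 3, 4, 5, 6, 7}) = 2
G(27) = mex({0, 1, 2, 3, 4, 5, 6, 7}) = 8
G(28) = mex({0, 1, 2, 3, 4, 6, 7, 8}) = 5
G(29) = mex({0, 1, 2, 3, 5, 6, 7, 8, 9}) = 4
G(30) = mex({0, 1, 2, 3, 4, 5, 6, 9, 10}) = 7
Therefore G(30) = 7.

7


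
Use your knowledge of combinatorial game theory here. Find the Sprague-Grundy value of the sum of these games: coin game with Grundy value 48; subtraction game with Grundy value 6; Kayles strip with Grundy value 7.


By the Sprague-Grundy theorem, the Grundy value of a sum of games is the XOR of individual Grundy values.
coin game: Grundy value = 48. Running XOR: 0 XOR 48 = 48
subtraction game: Grundy value = 6. Running XOR: 48 XOR 6 = 54
Kayles strip: Grundy value = 7. Running XOR: 54 XOR 7 = 49
The combined Grundy value is 49.

49


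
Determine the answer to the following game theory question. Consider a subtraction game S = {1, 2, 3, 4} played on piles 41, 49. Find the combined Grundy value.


Subtraction set: {1, 2, 3, 4}
For this subtraction set, G(n) = n mod 5 (period = max + 1 = 5).
Pile 1 (size 41): G(41) = 41 mod 5 = 1
Pile 2 (size 49): G(49) = 49 mod 5 = 4
Total Grundy value = XOR of all: 1 XOR 4 = 5

5


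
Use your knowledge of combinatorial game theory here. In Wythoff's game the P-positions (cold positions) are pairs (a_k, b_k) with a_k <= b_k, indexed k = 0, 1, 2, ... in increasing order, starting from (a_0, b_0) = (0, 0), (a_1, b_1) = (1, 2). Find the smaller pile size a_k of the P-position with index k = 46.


By Wythoff's theorem, a_k = floor(k * phi) and b_k = floor(k * phi^2) = a_k + k, where phi = (1 + sqrt(5))/2 is the golden ratio.
phi = (1 + sqrt(5))/2 = 1.618034
k = 46
k * phi = 46 * 1.618034 = 74.429563
a_46 = floor(k * phi) = 74

74


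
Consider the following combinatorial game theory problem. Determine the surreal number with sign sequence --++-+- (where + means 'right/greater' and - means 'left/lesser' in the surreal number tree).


Sign expansion: --++-+-
Rule: track bounds (lo, hi), initially (-inf, +inf). On '+', the current value becomes lo and we move to the simplest number in (value, hi): value + 1 if hi = +inf, otherwise the midpoint (value + hi)/2. On '-', the current value becomes hi and we move to value - 1 if lo = -inf, otherwise the midpoint (lo + value)/2.
Start at 0.
Step 1: sign = -, move left. Bounds: (-inf, 0). Value = -1
Step 2: sign = -, move left. Bounds: (-inf, -1). Value = -2
Step 3: sign = +, move right. Bounds: (-2, -1). Value = -3/2
Step 4: sign = +, move right. Bounds: (-3/2, -1). Value = -5/4
Step 5: sign = -, move left. Bounds: (-3/2, -5/4). Value = -11/8
Step 6: sign = +, move right. Bounds: (-11/8, -5/4). Value = -21/16
Step 7: sign = -, move left. Bounds: (-11/8, -21/16). Value = -43/32
The surreal number with sign expansion --++-+- is -43/32.

-43/32


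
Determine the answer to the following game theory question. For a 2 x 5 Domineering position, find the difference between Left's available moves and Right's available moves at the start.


Board is 2 x 5 (rows x cols).
Left (vertical) placements: (rows-1) * cols = 1 * 5 = 5
Right (horizontal) placements: rows * (cols-1) = 2 * 4 = 8
Advantage = Left - Right = 5 - 8 = -3

-3


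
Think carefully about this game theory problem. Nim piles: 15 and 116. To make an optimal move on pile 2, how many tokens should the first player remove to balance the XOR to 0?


Piles: 15 and 116
Current XOR: 15 XOR 116 = 123 (non-zero, so this is an N-position).
To make the XOR zero, we need to find a move that balances the piles.
For pile 2 (size 116): target = 116 XOR 123 = 15
We reduce pile 2 from 116 to 15.
Tokens removed: 116 - 15 = 101
Verification: 15 XOR 15 = 0

101


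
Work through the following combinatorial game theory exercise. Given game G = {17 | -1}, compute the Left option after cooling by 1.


Original game: {17 | -1} (a switch {a | b} with a > b).
Cooling by t (for t below the temperature (a - b)/2 = 9) taxes each move by t: {a | b} cooled by t is {a - t | b + t}.
Cooling amount: t = 1
Cooled Left option: 17 - 1 = 16
Cooled Right option: -1 + 1 = 0
Cooled game: {16 | 0}
Left option = 16

16


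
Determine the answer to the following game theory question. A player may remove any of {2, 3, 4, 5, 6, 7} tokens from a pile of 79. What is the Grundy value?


The subtraction set is S = {2, 3, 4, 5, 6, 7}.
G(k) = mex{ G(k - s) : s in S, s <= k }. We compute iteratively: G(0) = 0.
G(1) = mex({}) = 0
G(2) = mex({0}) = 1
G(3) = mex({0}) = 1
G(4) = mex({0, 1}) = 2
G(5) = mex({0, 1}) = 2
G(6) = mex({0, 1, 2}) = 3
G(7) = mex({0, 1, 2}) = 3
G(8) = mex({0, 1, 2, 3}) = 4
G(9) = mex({1, 2, 3}) = 0
G(10) = mex({1, 2, 3, 4}) = 0
G(11) = mex({0, 2, 3, 4}) = 1
G(12) = mex({0, 2, 3, 4}) = 1
G(13) = mex({0, 1, 3, 4}) = 2
G(14) = mex({0, 1, 3, 4}) = 2
G(15) = mex({0, 1, 2, 4}) = 3
Observe that G(9)..G(15) = 0, 0, 1, 1, 2, 2, 3 repeats G(0)..G(6) = 0, 0, 1, 1, 2, 2, 3.
For k >= max(S) = 7, G(k) is determined by the previous 7 values G(k-7)..G(k-1); a window of 7 consecutive values has recurred shifted by 9, so by induction G(k + 9) = G(k) for all k >= 0: the sequence is periodic from the start with period 9.
One period: G(0..8) = 0, 0, 1, 1, 2, 2, 3, 3, 4.
79 mod 9 = 7, so G(79) = G(7) = 3.

3


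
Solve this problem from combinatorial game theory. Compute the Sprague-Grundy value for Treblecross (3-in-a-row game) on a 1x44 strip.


Treblecross: place X on empty cells; 3-in-a-row wins.
Playing within two cells of an existing X lets the opponent win at once, so sensible play treats the cells i-2..i+2 around each X as dead. The player left with no safe cell loses, so this is a normal-play take-away game on strips of safe cells.
Placing X at cell i (0-indexed) of a strip of k safe cells leaves independent strips of sizes max(0, i-2) and max(0, k-i-3). Hence G(k) = mex{ G(max(0,i-2)) XOR G(max(0,k-i-3)) : 0 <= i < k }, with G(0) = 0.
G(1): splits (0,0):0^0=0 -> mex({0}) = 1
G(2): splits (0,0):0^0=0 -> mex({0}) = 1
G(3): splits (0,0):0^0=0 -> mex({0}) = 1
G(4): splits (0,1):0^1=1 (0,0):0^0=0 -> mex({0, 1}) = 2
G(5): splits (0,2):0^1=1 (0,1):0^1=1 (0,0):0^0=0 -> mex({0, 1}) = 2
G(6) = mex({1}) = 0
G(7) = mex({0, 1, 2}) = 3
G(8) = mex({0, 1, 2}) = 3
G(9) = mex({0, 2}) = 1
G(10) = mex({0, 2, 3}) = 1
G(11) = mex({0, 3}) = 1
G(12) = mex({1, 3}) = 0
G(13) = mex({0, 1, 2, 3}) = 4
G(14) = mex({0, 1, 2}) = 3
G(15) = mex({0, 1, 2}) = 3
G(16) = mex({0, 1, 2, 4}) = 3
G(17) = mex({0, 1, 3, 4}) = 2
G(18) = mex({0, 1, 3, 4}) = 2
G(19) = mex({0, 1, 3, 5}) = 2
G(20) = mex({0, 1, 2, 3, 5}) = 4
G(21) = mex({0, 1, 2, 3, 5}) = 4
G(22) = mex({1, 2, 6}) = 0
G(23) = mex({0, 1, 2, 3, 4, 6}) = 5
G(24) = mex({0, 1, 2, 3, 4}) = 5
G(25) = mex({0, 1, 3, 4, 7}) = 2
G(26) = mex({0, 1, 3, 4, 5, 7}) = 2
G(27) = mex({0, 1, 3, 5}) = 2
G(28) = mex({0, 1, 2, 5}) = 3
G(29) = mex({0, 1, 2, 4, 5, 6}) = 3
G(30) = mex({1, 2, 4, 6}) = 0
G(31) = mex({0, 1, 2, 3, 4, 6}) = 5
G(32) = mex({1, 2, 3, 4, 7}) = 0
G(33) = mex({0, 3, 7}) = 1
G(34) = mex({0, 2, 3, 5, 7}) = 1
G(35) = mex({0, 2, 3, 5, 6}) = 1
G(36) = mex({0, 1, 2, 5, 6}) = 3
G(37) = mex({0, 1, 2, 4, 5, 6}) = 3
G(38) = mex({0, 1, 2, 4}) = 3
G(39) = mex({0, 1, 2, 3, 4, 7}) = 5
G(40) = mex({0, 1, 2, 3, 4, 5, 7}) = 6
G(41) = mex({0, 1, 2, 3, 5, 7}) = 4
G(42) = mex({0, 1, 2, 3, 5, 6, 7}) = 4
G(43) = mex({0, 2, 3, 5, 6}) = 1
G(44) = mex({1, 2, 3, 4, 5, 6}) = 0
Therefore G(44) = 0.

0


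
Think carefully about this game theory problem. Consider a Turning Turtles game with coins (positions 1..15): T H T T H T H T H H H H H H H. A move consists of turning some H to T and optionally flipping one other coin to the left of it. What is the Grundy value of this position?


Coins: T H T T H T H T H H H H H H H
Key fact: a single head at position k behaves exactly like a Nim heap of size k (turning it to T and optionally flipping a coin at j < k corresponds to moving the heap from k to j, or to 0), and heads combine as a disjunctive sum (two heads at the same place would cancel, matching j XOR j = 0). So the Nim-value is the XOR of the 1-indexed positions of the heads.
Face-up positions (1-indexed): [2, 5, 7, 9, 10, 11, 12, 13, 14, 15]
XOR 0 with 2: 0 XOR 2 = 2
XOR 2 with 5: 2 XOR 5 = 7
XOR 7 with 7: 7 XOR 7 = 0
XOR 0 with 9: 0 XOR 9 = 9
XOR 9 with 10: 9 XOR 10 = 3
XOR 3 with 11: 3 XOR 11 = 8
XOR 8 with 12: 8 XOR 12 = 4
XOR 4 with 13: 4 XOR 13 = 9
XOR 9 with 14: 9 XOR 14 = 7
XOR 7 with 15: 7 XOR 15 = 8
Nim-value = 8

8


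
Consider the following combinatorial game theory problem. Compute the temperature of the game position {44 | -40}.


The game is {44 | -40}, a switch {a | b} with numbers a > b.
Cooling {a | b} by t gives {a - t | b + t}, which stops being hot when a - t = b + t, i.e. at t = (a - b)/2. So the temperature of a switch is (a - b)/2.
Temperature = (Left option - Right option) / 2
= (44 - (-40)) / 2
= 84 / 2
= 42

42


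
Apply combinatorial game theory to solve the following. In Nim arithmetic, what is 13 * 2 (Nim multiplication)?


Nim multiplication is bilinear over XOR: (u XOR v) * w = (u*w) XOR (v*w).
So we split each operand into its bit components and XOR the pairwise Nim products.
13 = 1 + 4 + 8 (as XOR of powers of 2).
2 = 2 (as XOR of powers of 2).
Using the standard Nim-product table on single bits:
  2*2 = 3,   2*4 = 8,   2*8 = 12,
  4*4 = 6,   4*8 = 11,  8*8 = 13,
and  1*x = x (identity), k*l = l*k (commutative).
Pairwise Nim products:
  1 * 2 = 2
  4 * 2 = 8
  8 * 2 = 12
XOR them: 2 XOR 8 XOR 12 = 6.
Result: 13 * 2 = 6 (in Nim).

6


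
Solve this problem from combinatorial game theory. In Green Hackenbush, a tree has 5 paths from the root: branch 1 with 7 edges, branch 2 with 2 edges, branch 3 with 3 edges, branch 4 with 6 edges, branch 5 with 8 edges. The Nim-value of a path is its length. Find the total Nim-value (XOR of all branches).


The tree has 5 branches from the ground vertex.
In Green Hackenbush, the Nim-value of a simple path of length k is k.
Branch 1: length 7, Nim-value = 7
Branch 2: length 2, Nim-value = 2
Branch 3: length 3, Nim-value = 3
Branch 4: length 6, Nim-value = 6
Branch 5: length 8, Nim-value = 8
Total Nim-value = XOR of all branch values:
0 XOR 7 = 7
7 XOR 2 = 5
5 XOR 3 = 6
6 XOR 6 = 0
0 XOR 8 = 8
Nim-value of the tree = 8

8


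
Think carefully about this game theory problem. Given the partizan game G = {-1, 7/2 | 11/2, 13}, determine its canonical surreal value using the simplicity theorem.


Left options: {-1, 7/2}, max = 7/2
Right options: {11/2, 13}, min = 11/2
All options are numbers and max(Left) < min(Right), so by the simplicity theorem the value is the simplest (earliest-born) number strictly between 7/2 and 11/2.
Integers 4 through 5 all lie strictly between 7/2 and 11/2.
Among integers, the simplest (lowest birthday = smallest |n|; 0 is born on day 0, +-n on day n) is 4.
No non-integer in the interval can be simpler: if x is a non-integer in the interval, then floor(x) or ceil(x) also lies in the interval (the interval contains an integer), and both are proper prefixes of x's sign expansion, i.e. born earlier. So the game value is 4.
Game value = 4

4


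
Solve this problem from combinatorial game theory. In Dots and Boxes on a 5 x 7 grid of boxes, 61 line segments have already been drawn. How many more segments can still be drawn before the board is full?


Grid: 5 x 7 boxes, i.e. 6 rows and 8 columns of dots.
Horizontal edges: (rows + 1) * cols = 6 * 7 = 42
Vertical edges: rows * (cols + 1) = 5 * 8 = 40
Total edges: 42 + 40 = 82
Edges drawn: 61
Remaining: 82 - 61 = 21

21


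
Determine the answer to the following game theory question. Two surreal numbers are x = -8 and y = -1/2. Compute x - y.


x = -8, y = -1/2
Converting to common denominator: 2
x = -16/2, y = -1/2
x - y = -8 - -1/2 = -15/2

-15/2


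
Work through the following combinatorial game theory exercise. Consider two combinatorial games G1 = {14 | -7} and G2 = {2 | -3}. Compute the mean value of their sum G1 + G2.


G1 = {14 | -7}, G2 = {2 | -3}
Each is a switch {a | b} with numbers a > b; its mean value is (a + b)/2, and mean value is additive over game sums: m(G1 + G2) = m(G1) + m(G2).
Mean of G1 = (14 + (-7))/2 = 7/2 = 7/2
Mean of G2 = (2 + (-3))/2 = -1/2 = -1/2
Mean of G1 + G2 = 7/2 + -1/2 = 3

3


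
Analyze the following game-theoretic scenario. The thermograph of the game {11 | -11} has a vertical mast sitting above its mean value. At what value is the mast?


Game = {11 | -11}, a switch {a | b} with numbers a > b.
Its thermograph has left wall a - t and right wall b + t, which meet at t = (a - b)/2, where both equal (a + b)/2. So the mast (mean value) is at (a + b)/2.
Mean = (11 + (-11))/2 = 0/2 = 0

0


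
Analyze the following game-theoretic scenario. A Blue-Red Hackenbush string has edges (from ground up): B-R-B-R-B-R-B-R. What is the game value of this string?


Edges (from ground): B-R-B-R-B-R-B-R
By Berlekamp's sign-expansion rule, a Blue-Red Hackenbush stalk has the value of the surreal number whose sign sequence is the edge sequence with B -> + and R -> -.
Sign sequence: +-+-+-+-
Trace the sign expansion in the surreal number tree, starting from 0:
Edge 1: B (sign +) -> bounds (0, +inf), value = 1
Edge 2: R (sign -) -> bounds (0, 1), value = 1/2
Edge 3: B (sign +) -> bounds (1/2, 1), value = 3/4
Edge 4: R (sign -) -> bounds (1/2, 3/4), value = 5/8
Edge 5: B (sign +) -> bounds (5/8, 3/4), value = 11/16
Edge 6: R (sign -) -> bounds (5/8, 11/16), value = 21/32
Edge 7: B (sign +) -> bounds (21/32, 11/16), value = 43/64
Edge 8: R (sign -) -> bounds (21/32, 43/64), value = 85/128
Game value = 85/128

85/128


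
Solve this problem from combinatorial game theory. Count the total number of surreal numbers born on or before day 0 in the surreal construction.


Day 0: {|} = 0 is born. Count = 1.
Day n: the number of surreal numbers born by day n is 2^(n+1) - 1.
By day 0: 2^1 - 1 = 1
By day 0: 1 surreal numbers.

1


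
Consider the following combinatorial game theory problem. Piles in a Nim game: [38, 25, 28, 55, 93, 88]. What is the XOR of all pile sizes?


We need the XOR (exclusive or) of all pile sizes.
After XOR-ing pile 1 (size 38): 0 XOR 38 = 38
After XOR-ing pile 2 (size 25): 38 XOR 25 = 63
After XOR-ing pile 3 (size 28): 63 XOR 28 = 35
After XOR-ing pile 4 (size 55): 35 XOR 55 = 20
After XOR-ing pile 5 (size 93): 20 XOR 93 = 73
After XOR-ing pile 6 (size 88): 73 XOR 88 = 17
The Nim-value of this position is 17.

17


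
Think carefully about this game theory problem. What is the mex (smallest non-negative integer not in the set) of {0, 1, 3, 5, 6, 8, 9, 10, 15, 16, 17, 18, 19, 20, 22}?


Set = {0, 1, 3, 5, 6, 8, 9, 10, 15, 16, 17, 18, 19, 20, 22}
0 is in the set.
1 is in the set.
2 is NOT in the set. This is the mex.
mex = 2

2


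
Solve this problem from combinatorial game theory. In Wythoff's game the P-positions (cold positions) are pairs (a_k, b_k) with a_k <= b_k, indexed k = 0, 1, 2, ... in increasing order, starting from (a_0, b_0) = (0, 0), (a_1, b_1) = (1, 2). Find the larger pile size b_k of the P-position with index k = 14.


By Wythoff's theorem, a_k = floor(k * phi) and b_k = floor(k * phi^2) = a_k + k, where phi = (1 + sqrt(5))/2 is the golden ratio.
phi = (1 + sqrt(5))/2 = 1.618034
phi^2 = phi + 1 = 2.618034
k = 14
k * phi^2 = 14 * 2.618034 = 36.652476
b_14 = floor(k * phi^2) = 36 (check: a_14 + k = 22 + 14 = 36)

36


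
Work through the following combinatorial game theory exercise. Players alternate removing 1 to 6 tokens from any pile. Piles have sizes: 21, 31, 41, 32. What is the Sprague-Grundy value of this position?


Subtraction set: {1, 2, 3, 4, 5, 6}
For this subtraction set, G(n) = n mod 7 (period = max + 1 = 7).
Pile 1 (size 21): G(21) = 21 mod 7 = 0
Pile 2 (size 31): G(31) = 31 mod 7 = 3
Pile 3 (size 41): G(41) = 41 mod 7 = 6
Pile 4 (size 32): G(32) = 32 mod 7 = 4
Total Grundy value = XOR of all: 0 XOR 3 XOR 6 XOR 4 = 1

1


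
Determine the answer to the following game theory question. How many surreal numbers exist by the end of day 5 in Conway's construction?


Day 0: {|} = 0 is born. Count = 1.
Day n: the number of surreal numbers born by day n is 2^(n+1) - 1.
By day 0: 2^1 - 1 = 1
By day 1: 2^2 - 1 = 3
By day 2: 2^3 - 1 = 7
By day 3: 2^4 - 1 = 15
By day 4: 2^5 - 1 = 31
By day 5: 2^6 - 1 = 63
By day 5: 63 surreal numbers.

63


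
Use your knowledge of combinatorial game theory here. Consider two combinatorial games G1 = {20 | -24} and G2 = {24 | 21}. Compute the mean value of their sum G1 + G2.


G1 = {20 | -24}, G2 = {24 | 21}
Each is a switch {a | b} with numbers a > b; its mean value is (a + b)/2, and mean value is additive over game sums: m(G1 + G2) = m(G1) + m(G2).
Mean of G1 = (20 + (-24))/2 = -4/2 = -2
Mean of G2 = (24 + (21))/2 = 45/2 = 45/2
Mean of G1 + G2 = -2 + 45/2 = 41/2

41/2


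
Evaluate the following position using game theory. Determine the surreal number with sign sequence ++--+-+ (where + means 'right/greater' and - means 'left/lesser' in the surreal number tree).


Sign expansion: ++--+-+
Rule: track bounds (lo, hi), initially (-inf, +inf). On '+', the current value becomes lo and we move to the simplest number in (value, hi): value + 1 if hi = +inf, otherwise the midpoint (value + hi)/2. On '-', the current value becomes hi and we move to value - 1 if lo = -inf, otherwise the midpoint (lo + value)/2.
Start at 0.
Step 1: sign = +, move right. Bounds: (0, +inf). Value = 1
Step 2: sign = +, move right. Bounds: (1, +inf). Value = 2
Step 3: sign = -, move left. Bounds: (1, 2). Value = 3/2
Step 4: sign = -, move left. Bounds: (1, 3/2). Value = 5/4
Step 5: sign = +, move right. Bounds: (5/4, 3/2). Value = 11/8
Step 6: sign = -, move left. Bounds: (5/4, 11/8). Value = 21/16
Step 7: sign = +, move right. Bounds: (21/16, 11/8). Value = 43/32
The surreal number with sign expansion ++--+-+ is 43/32.

43/32


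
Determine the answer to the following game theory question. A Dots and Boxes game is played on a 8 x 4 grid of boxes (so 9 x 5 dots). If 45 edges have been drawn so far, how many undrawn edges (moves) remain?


Grid: 8 x 4 boxes, i.e. 9 rows and 5 columns of dots.
Horizontal edges: (rows + 1) * cols = 9 * 4 = 36
Vertical edges: rows * (cols + 1) = 8 * 5 = 40
Total edges: 36 + 40 = 76
Edges drawn: 45
Remaining: 76 - 45 = 31

31


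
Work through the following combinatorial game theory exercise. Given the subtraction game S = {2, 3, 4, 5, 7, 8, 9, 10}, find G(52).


The subtraction set is S = {2, 3, 4, 5, 7, 8, 9, 10}.
G(k) = mex{ G(k - s) : s in S, s <= k }. We compute iteratively: G(0) = 0.
G(1) = mex({}) = 0
G(2) = mex({0}) = 1
G(3) = mex({0}) = 1
G(4) = mex({0, 1}) = 2
G(5) = mex({0, 1}) = 2
G(6) = mex({0, 1, 2}) = 3
G(7) = mex({0, 1, 2}) = 3
G(8) = mex({0, 1, 2, 3}) = 4
G(9) = mex({0, 1, 2, 3}) = 4
G(10) = mex({0, 1, 2, 3, 4}) = 5
G(11) = mex({0, 1, 2, 3, 4}) = 5
G(12) = mex({1, 2, 3, 4, 5}) = 0
G(13) = mex({1, 2, 3, 4, 5}) = 0
G(14) = mex({0, 2, 3, 4, 5}) = 1
G(15) = mex({0, 2, 3, 4, 5}) = 1
G(16) = mex({0, 1, 3, 4, 5}) = 2
G(17) = mex({0, 1, 3, 4, 5}) = 2
G(18) = mex({0, 1, 2, 4, 5}) = 3
G(19) = mex({0, 1, 2, 4, 5}) = 3
G(20) = mex({0, 1, 2, 3, 5}) = 4
G(21) = mex({0, 1, 2, 3, 5}) = 4
Observe that G(12)..G(21) = 0, 0, 1, 1, 2, 2, 3, 3, 4, 4 repeats G(0)..G(9) = 0, 0, 1, 1, 2, 2, 3, 3, 4, 4.
For k >= max(S) = 10, G(k) is determined by the previous 10 values G(k-10)..G(k-1); a window of 10 consecutive values has recurred shifted by 12, so by induction G(k + 12) = G(k) for all k >= 0: the sequence is periodic from the start with period 12.
One period: G(0..11) = 0, 0, 1, 1, 2, 2, 3, 3, 4, 4, 5, 5.
52 mod 12 = 4, so G(52) = G(4) = 2.

2


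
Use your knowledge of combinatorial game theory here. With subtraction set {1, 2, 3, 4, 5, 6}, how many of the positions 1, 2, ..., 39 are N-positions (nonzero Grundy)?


Subtraction set S = {1, 2, 3, 4, 5, 6}, so G(n) = n mod 7.
G(n) = 0 when n is a multiple of 7.
Multiples of 7 in [1, 39]: 5
N-positions (nonzero Grundy) = 39 - 5 = 34

34


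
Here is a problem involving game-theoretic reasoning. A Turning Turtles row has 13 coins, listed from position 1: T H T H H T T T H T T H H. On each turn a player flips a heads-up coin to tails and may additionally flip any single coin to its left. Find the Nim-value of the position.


Coins: T H T H H T T T H T T H H
Key fact: a single head at position k behaves exactly like a Nim heap of size k (turning it to T and optionally flipping a coin at j < k corresponds to moving the heap from k to j, or to 0), and heads combine as a disjunctive sum (two heads at the same place would cancel, matching j XOR j = 0). So the Nim-value is the XOR of the 1-indexed positions of the heads.
Face-up positions (1-indexed): [2, 4, 5, 9, 12, 13]
XOR 0 with 2: 0 XOR 2 = 2
XOR 2 with 4: 2 XOR 4 = 6
XOR 6 with 5: 6 XOR 5 = 3
XOR 3 with 9: 3 XOR 9 = 10
XOR 10 with 12: 10 XOR 12 = 6
XOR 6 with 13: 6 XOR 13 = 11
Nim-value = 11

11


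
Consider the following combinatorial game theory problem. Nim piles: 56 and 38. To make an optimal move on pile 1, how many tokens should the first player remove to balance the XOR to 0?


Piles: 56 and 38
Current XOR: 56 XOR 38 = 30 (non-zero, so this is an N-position).
To make the XOR zero, we need to find a move that balances the piles.
For pile 1 (size 56): target = 56 XOR 30 = 38
We reduce pile 1 from 56 to 38.
Tokens removed: 56 - 38 = 18
Verification: 38 XOR 38 = 0

18


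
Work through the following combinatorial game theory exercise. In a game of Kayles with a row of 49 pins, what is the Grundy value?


Kayles: a move removes 1 or 2 adjacent pins from a contiguous row.
Removing pins from a row of k leaves two independent rows (a, b) with a + b = k - 1 (one pin) or a + b = k - 2 (two pins); an end removal gives a = 0.
By Sprague-Grundy, G(k) = mex{ G(a) XOR G(b) } over all these splits. G(0) = 0.
G(1): splits (0,0):0^0=0 -> mex({0}) = 1
G(2): splits (0,1):0^1=1 (0,0):0^0=0 -> mex({0, 1}) = 2
G(3): splits (0,2):0^2=2 (1,1):1^1=0 (0,1):0^1=1 -> mex({0, 1, 2}) = 3
G(4): splits (0,3):0^3=3 (1,2):1^2=3 (0,2):0^2=2 (1,1):1^1=0 -> mex({0, 2, 3}) = 1
G(5): splits (0,4):0^1=1 (1,3):1^3=2 (2,2):2^2=0 (0,3):0^3=3 (1,2):1^2=3 -> mex({0, 1, 2, 3}) = 4
G(6) = mex({0, 1, 2, 4}) = 3
G(7) = mex({0, 1, 3, 4, 5}) = 2
G(8) = mex({0, 2, 3, 5, 6}) = 1
G(9) = mex({0, 1, 2, 3, 6, 7}) = 4
G(10) = mex({0, 1, 3, 4, 5, 7}) = 2
G(11) = mex({0, 1, 2, 3, 4, 5}) = 6
G(12) = mex({0, 1, 2, 3, 5, 6, 7}) = 4
G(13) = mex({0, 2, 3, 4, 6, 7}) = 1
G(14) = mex({0, 1, 4, 5, 6, 7}) = 2
G(15) = mex({0, 1, 2, 3, 4, 5, 6}) = 7
G(16) = mex({0, 2, 3, 5, 6, 7}) = 1
G(17) = mex({0, 1, 2, 3, 5, 6, 7}) = 4
G(18) = mex({0, 1, 2, 4, 5, 6}) = 3
G(19) = mex({0, 1, 3, 4, 5, 7}) = 2
G(20) = mex({0, 2, 3, 4, 5, 6, 7}) = 1
G(21) = mex({0, 1, 2, 3, 5, 6, 7}) = 4
G(22) = mex({0, 1, 2, 3, 4, 5, 7}) = 6
G(23) = mex({0, 1, 2, 3, 4, 5, 6}) = 7
G(24) = mex({0, 1, 2, 3, 5, 6, 7}) = 4
G(25) = mex({0, 2, 3, 4, 6, 7}) = 1
G(26) = mex({0, 1, 3, 4, 5, 6, 7}) = 2
G(27) = mex({0, 1, 2, 3, 4, 5, 6, 7}) = 8
G(28) = mex({0, 1, 2, 3, 4, 6, 7, 8}) = 5
G(29) = mex({0, 1, 2, 3, 5, 6, 7, 8, 9}) = 4
G(30) = mex({0, 1, 2, 3, 4, 5, 6, 9, 10}) = 7
G(31) = mex({0, 1, 3, 4, 5, 7, 10, 11}) = 2
G(32) = mex({0, 2, 3, 4, 5, 6, 7, 9, 11}) = 1
G(33) = mex({0, 1, 2, 3, 4, 5, 6, 7, 9, 12}) = 8
G(34) = mex({0, 1, 2, 3, 4, 5, 7, 8, 11, 12}) = 6
G(35) = mex({0, 1, 2, 3, 4, 5, 6, 8, 9, 10, 11}) = 7
G(36) = mex({0, 1, 2, 3, 5, 6, 7, 9, 10}) = 4
G(37) = mex({0, 2, 3, 4, 6, 7, 9, 10, 11, 12}) = 1
G(38) = mex({0, 1, 3, 4, 5, 6, 7, 9, 10, 11, 12}) = 2
G(39) = mex({0, 1, 2, 4, 5, 6, 7, 9, 10, 12, 14}) = 3
G(40) = mex({0, 2, 3, 4, 6, 7, 11, 12, 14}) = 1
G(41) = mex({0, 1, 2, 3, 5, 6, 7, 9, 10, 11, 12}) = 4
G(42) = mex({0, 1, 2, 3, 4, 5, 6, 9, 10}) = 7
G(43) = mex({0, 1, 3, 4, 5, 7, 9, 10, 12, 15}) = 2
G(44) = mex({0, 2, 3, 4, 5, 6, 7, 9, 10, 12, 15}) = 1
G(45) = mex({0, 1, 2, 3, 4, 5, 6, 7, 9, 10, 12, 14}) = 8
G(46) = mex({0, 1, 3, 4, 5, 7, 8, 11, 12, 14}) = 2
G(47) = mex({0, 1, 2, 3, 4, 5, 6, 8, 9, 10, 11, 12}) = 7
G(48) = mex({0, 1, 2, 3, 5, 6, 7, 9, 10}) = 4
G(49) = mex({0, 2, 3, 4, 6, 7, 9, 10, 11, 12, 15}) = 1
Therefore G(49) = 1.

1


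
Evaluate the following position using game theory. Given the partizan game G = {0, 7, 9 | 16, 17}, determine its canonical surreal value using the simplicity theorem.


Left options: {0, 7, 9}, max = 9
Right options: {16, 17}, min = 16
All options are numbers and max(Left) < min(Right), so by the simplicity theorem the value is the simplest (earliest-born) number strictly between 9 and 16.
Integers 10 through 15 all lie strictly between 9 and 16.
Among integers, the simplest (lowest birthday = smallest |n|; 0 is born on day 0, +-n on day n) is 10.
No non-integer in the interval can be simpler: if x is a non-integer in the interval, then floor(x) or ceil(x) also lies in the interval (the interval contains an integer), and both are proper prefixes of x's sign expansion, i.e. born earlier. So the game value is 10.
Game value = 10

10


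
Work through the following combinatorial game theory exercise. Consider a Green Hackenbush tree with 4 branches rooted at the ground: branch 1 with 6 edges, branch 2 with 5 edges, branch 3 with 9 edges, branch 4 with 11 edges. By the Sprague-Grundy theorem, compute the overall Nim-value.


The tree has 4 branches from the ground vertex.
In Green Hackenbush, the Nim-value of a simple path of length k is k.
Branch 1: length 6, Nim-value = 6
Branch 2: length 5, Nim-value = 5
Branch 3: length 9, Nim-value = 9
Branch 4: length 11, Nim-value = 11
Total Nim-value = XOR of all branch values:
0 XOR 6 = 6
6 XOR 5 = 3
3 XOR 9 = 10
10 XOR 11 = 1
Nim-value of the tree = 1

1


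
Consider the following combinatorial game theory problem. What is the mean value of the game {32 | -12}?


Game = {32 | -12}, a switch {a | b} with numbers a > b.
Its thermograph has left wall a - t and right wall b + t, which meet at t = (a - b)/2, where both equal (a + b)/2. So the mast (mean value) is at (a + b)/2.
Mean = (32 + (-12))/2 = 20/2 = 10

10


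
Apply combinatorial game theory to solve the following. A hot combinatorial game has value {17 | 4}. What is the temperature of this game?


The game is {17 | 4}, a switch {a | b} with numbers a > b.
Cooling {a | b} by t gives {a - t | b + t}, which stops being hot when a - t = b + t, i.e. at t = (a - b)/2. So the temperature of a switch is (a - b)/2.
Temperature = (Left option - Right option) / 2
= (17 - (4)) / 2
= 13 / 2
= 13/2

13/2


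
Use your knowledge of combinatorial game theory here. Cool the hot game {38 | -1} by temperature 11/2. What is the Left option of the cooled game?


Original game: {38 | -1} (a switch {a | b} with a > b).
Cooling by t (for t below the temperature (a - b)/2 = 39/2) taxes each move by t: {a | b} cooled by t is {a - t | b + t}.
Cooling amount: t = 11/2
Cooled Left option: 38 - 11/2 = 65/2
Cooled Right option: -1 + 11/2 = 9/2
Cooled game: {65/2 | 9/2}
Left option = 65/2

65/2


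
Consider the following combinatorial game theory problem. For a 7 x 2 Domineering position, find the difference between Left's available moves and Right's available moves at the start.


Board is 7 x 2 (rows x cols).
Left (vertical) placements: (rows-1) * cols = 6 * 2 = 12
Right (horizontal) placements: rows * (cols-1) = 7 * 1 = 7
Advantage = Left - Right = 12 - 7 = 5

5


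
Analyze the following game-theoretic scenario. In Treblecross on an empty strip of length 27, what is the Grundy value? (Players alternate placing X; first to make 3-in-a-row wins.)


Treblecross: place X on empty cells; 3-in-a-row wins.
Playing within two cells of an existing X lets the opponent win at once, so sensible play treats the cells i-2..i+2 around each X as dead. The player left with no safe cell loses, so this is a normal-play take-away game on strips of safe cells.
Placing X at cell i (0-indexed) of a strip of k safe cells leaves independent strips of sizes max(0, i-2) and max(0, k-i-3). Hence G(k) = mex{ G(max(0,i-2)) XOR G(max(0,k-i-3)) : 0 <= i < k }, with G(0) = 0.
G(1): splits (0,0):0^0=0 -> mex({0}) = 1
G(2): splits (0,0):0^0=0 -> mex({0}) = 1
G(3): splits (0,0):0^0=0 -> mex({0}) = 1
G(4): splits (0,1):0^1=1 (0,0):0^0=0 -> mex({0, 1}) = 2
G(5): splits (0,2):0^1=1 (0,1):0^1=1 (0,0):0^0=0 -> mex({0, 1}) = 2
G(6) = mex({1}) = 0
G(7) = mex({0, 1, 2}) = 3
G(8) = mex({0, 1, 2}) = 3
G(9) = mex({0, 2}) = 1
G(10) = mex({0, 2, 3}) = 1
G(11) = mex({0, 3}) = 1
G(12) = mex({1, 3}) = 0
G(13) = mex({0, 1, 2, 3}) = 4
G(14) = mex({0, 1, 2}) = 3
G(15) = mex({0, 1, 2}) = 3
G(16) = mex({0, 1, 2, 4}) = 3
G(17) = mex({0, 1, 3, 4}) = 2
G(18) = mex({0, 1, 3, 4}) = 2
G(19) = mex({0, 1, 3, 5}) = 2
G(20) = mex({0, 1, 2, 3, 5}) = 4
G(21) = mex({0, 1, 2, 3, 5}) = 4
G(22) = mex({1, 2, 6}) = 0
G(23) = mex({0, 1, 2, 3, 4, 6}) = 5
G(24) = mex({0, 1, 2, 3, 4}) = 5
G(25) = mex({0, 1, 3, 4, 7}) = 2
G(26) = mex({0, 1, 3, 4, 5, 7}) = 2
G(27) = mex({0, 1, 3, 5}) = 2
Therefore G(27) = 2.

2


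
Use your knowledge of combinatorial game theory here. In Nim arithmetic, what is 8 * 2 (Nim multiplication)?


Nim multiplication is bilinear over XOR: (u XOR v) * w = (u*w) XOR (v*w).
So we split each operand into its bit components and XOR the pairwise Nim products.
8 = 8 (as XOR of powers of 2).
2 = 2 (as XOR of powers of 2).
Using the standard Nim-product table on single bits:
  2*2 = 3,   2*4 = 8,   2*8 = 12,
  4*4 = 6,   4*8 = 11,  8*8 = 13,
and  1*x = x (identity), k*l = l*k (commutative).
Pairwise Nim products:
  8 * 2 = 12
XOR them: 12 = 12.
Result: 8 * 2 = 12 (in Nim).

12


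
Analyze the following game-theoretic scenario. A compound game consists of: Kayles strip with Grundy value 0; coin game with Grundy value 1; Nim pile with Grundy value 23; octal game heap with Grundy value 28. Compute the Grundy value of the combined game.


By the Sprague-Grundy theorem, the Grundy value of a sum of games is the XOR of individual Grundy values.
Kayles strip: Grundy value = 0. Running XOR: 0 XOR 0 = 0
coin game: Grundy value = 1. Running XOR: 0 XOR 1 = 1
Nim pile: Grundy value = 23. Running XOR: 1 XOR 23 = 22
octal game heap: Grundy value = 28. Running XOR: 22 XOR 28 = 10
The combined Grundy value is 10.

10


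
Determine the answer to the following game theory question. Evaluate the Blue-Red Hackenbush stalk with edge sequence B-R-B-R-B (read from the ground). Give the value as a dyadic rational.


Edges (from ground): B-R-B-R-B
By Berlekamp's sign-expansion rule, a Blue-Red Hackenbush stalk has the value of the surreal number whose sign sequence is the edge sequence with B -> + and R -> -.
Sign sequence: +-+-+
Trace the sign expansion in the surreal number tree, starting from 0:
Edge 1: B (sign +) -> bounds (0, +inf), value = 1
Edge 2: R (sign -) -> bounds (0, 1), value = 1/2
Edge 3: B (sign +) -> bounds (1/2, 1), value = 3/4
Edge 4: R (sign -) -> bounds (1/2, 3/4), value = 5/8
Edge 5: B (sign +) -> bounds (5/8, 3/4), value = 11/16
Game value = 11/16

11/16


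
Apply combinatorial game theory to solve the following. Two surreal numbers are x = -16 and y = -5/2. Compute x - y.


x = -16, y = -5/2
Converting to common denominator: 2
x = -32/2, y = -5/2
x - y = -16 - -5/2 = -27/2

-27/2


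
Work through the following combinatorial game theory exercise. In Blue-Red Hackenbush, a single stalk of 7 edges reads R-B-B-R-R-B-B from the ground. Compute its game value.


Edges (from ground): R-B-B-R-R-B-B
By Berlekamp's sign-expansion rule, a Blue-Red Hackenbush stalk has the value of the surreal number whose sign sequence is the edge sequence with B -> + and R -> -.
Sign sequence: -++--++
Trace the sign expansion in the surreal number tree, starting from 0:
Edge 1: R (sign -) -> bounds (-inf, 0), value = -1
Edge 2: B (sign +) -> bounds (-1, 0), value = -1/2
Edge 3: B (sign +) -> bounds (-1/2, 0), value = -1/4
Edge 4: R (sign -) -> bounds (-1/2, -1/4), value = -3/8
Edge 5: R (sign -) -> bounds (-1/2, -3/8), value = -7/16
Edge 6: B (sign +) -> bounds (-7/16, -3/8), value = -13/32
Edge 7: B (sign +) -> bounds (-13/32, -3/8), value = -25/64
Game value = -25/64

-25/64


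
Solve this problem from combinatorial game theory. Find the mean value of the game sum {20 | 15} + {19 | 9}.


G1 = {20 | 15}, G2 = {19 | 9}
Each is a switch {a | b} with numbers a > b; its mean value is (a + b)/2, and mean value is additive over game sums: m(G1 + G2) = m(G1) + m(G2).
Mean of G1 = (20 + (15))/2 = 35/2 = 35/2
Mean of G2 = (19 + (9))/2 = 28/2 = 14
Mean of G1 + G2 = 35/2 + 14 = 63/2

63/2


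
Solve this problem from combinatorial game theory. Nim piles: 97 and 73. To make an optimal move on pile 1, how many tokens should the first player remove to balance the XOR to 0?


Piles: 97 and 73
Current XOR: 97 XOR 73 = 40 (non-zero, so this is an N-position).
To make the XOR zero, we need to find a move that balances the piles.
For pile 1 (size 97): target = 97 XOR 40 = 73
We reduce pile 1 from 97 to 73.
Tokens removed: 97 - 73 = 24
Verification: 73 XOR 73 = 0

24


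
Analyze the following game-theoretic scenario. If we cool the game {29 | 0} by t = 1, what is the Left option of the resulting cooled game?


Original game: {29 | 0} (a switch {a | b} with a > b).
Cooling by t (for t below the temperature (a - b)/2 = 29/2) taxes each move by t: {a | b} cooled by t is {a - t | b + t}.
Cooling amount: t = 1
Cooled Left option: 29 - 1 = 28
Cooled Right option: 0 + 1 = 1
Cooled game: {28 | 1}
Left option = 28

28


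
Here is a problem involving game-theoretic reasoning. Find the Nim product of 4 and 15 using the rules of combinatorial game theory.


Nim multiplication is bilinear over XOR: (u XOR v) * w = (u*w) XOR (v*w).
So we split each operand into its bit components and XOR the pairwise Nim products.
4 = 4 (as XOR of powers of 2).
15 = 1 + 2 + 4 + 8 (as XOR of powers of 2).
Using the standard Nim-product table on single bits:
  2*2 = 3,   2*4 = 8,   2*8 = 12,
  4*4 = 6,   4*8 = 11,  8*8 = 13,
and  1*x = x (identity), k*l = l*k (commutative).
Pairwise Nim products:
  4 * 1 = 4
  4 * 2 = 8
  4 * 4 = 6
  4 * 8 = 11
XOR them: 4 XOR 8 XOR 6 XOR 11 = 1.
Result: 4 * 15 = 1 (in Nim).

1


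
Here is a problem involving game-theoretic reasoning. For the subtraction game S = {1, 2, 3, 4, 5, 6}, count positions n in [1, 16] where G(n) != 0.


Subtraction set S = {1, 2, 3, 4, 5, 6}, so G(n) = n mod 7.
G(n) = 0 when n is a multiple of 7.
Multiples of 7 in [1, 16]: 2
N-positions (nonzero Grundy) = 16 - 2 = 14

14


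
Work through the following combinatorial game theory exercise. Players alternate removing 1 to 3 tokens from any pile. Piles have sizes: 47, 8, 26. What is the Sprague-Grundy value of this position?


Subtraction set: {1, 2, 3}
For this subtraction set, G(n) = n mod 4 (period = max + 1 = 4).
Pile 1 (size 47): G(47) = 47 mod 4 = 3
Pile 2 (size 8): G(8) = 8 mod 4 = 0
Pile 3 (size 26): G(26) = 26 mod 4 = 2
Total Grundy value = XOR of all: 3 XOR 0 XOR 2 = 1

1


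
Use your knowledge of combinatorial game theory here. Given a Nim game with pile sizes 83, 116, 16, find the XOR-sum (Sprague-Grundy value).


We need the XOR (exclusive or) of all pile sizes.
After XOR-ing pile 1 (size 83): 0 XOR 83 = 83
After XOR-ing pile 2 (size 116): 83 XOR 116 = 39
After XOR-ing pile 3 (size 16): 39 XOR 16 = 55
The Nim-value of this position is 55.

55


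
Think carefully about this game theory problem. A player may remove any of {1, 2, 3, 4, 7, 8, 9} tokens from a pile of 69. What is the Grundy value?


The subtraction set is S = {1, 2, 3, 4, 7, 8, 9}.
G(k) = mex{ G(k - s) : s in S, s <= k }. We compute iteratively: G(0) = 0.
G(1) = mex({0}) = 1
G(2) = mex({0, 1}) = 2
G(3) = mex({0, 1, 2}) = 3
G(4) = mex({0, 1, 2, 3}) = 4
G(5) = mex({1, 2, 3, 4}) = 0
G(6) = mex({0, 2, 3, 4}) = 1
G(7) = mex({0, 1, 3, 4}) = 2
G(8) = mex({0, 1, 2, 4}) = 3
G(9) = mex({0, 1, 2, 3}) = 4
G(10) = mex({1, 2, 3, 4}) = 0
G(11) = mex({0, 2, 3, 4}) = 1
G(12) = mex({0, 1, 3, 4}) = 2
G(13) = mex({0, 1, 2, 4}) = 3
Observe that G(5)..G(13) = 0, 1, 2, 3, 4, 0, 1, 2, 3 repeats G(0)..G(8) = 0, 1, 2, 3, 4, 0, 1, 2, 3.
For k >= max(S) = 9, G(k) is determined by the previous 9 values G(k-9)..G(k-1); a window of 9 consecutive values has recurred shifted by 5, so by induction G(k + 5) = G(k) for all k >= 0: the sequence is periodic from the start with period 5.
One period: G(0..4) = 0, 1, 2, 3, 4.
69 mod 5 = 4, so G(69) = G(4) = 4.

4
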